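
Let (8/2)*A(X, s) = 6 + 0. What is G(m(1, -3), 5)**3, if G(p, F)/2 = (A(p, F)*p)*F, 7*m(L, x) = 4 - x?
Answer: 3375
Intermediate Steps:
A(X, s) = 3/2 (A(X, s) = (6 + 0)/4 = (1/4)*6 = 3/2)
m(L, x) = 4/7 - x/7 (m(L, x) = (4 - x)/7 = 4/7 - x/7)
G(p, F) = 3*F*p (G(p, F) = 2*((3*p/2)*F) = 2*(3*F*p/2) = 3*F*p)
G(m(1, -3), 5)**3 = (3*5*(4/7 - 1/7*(-3)))**3 = (3*5*(4/7 + 3/7))**3 = (3*5*1)**3 = 15**3 = 3375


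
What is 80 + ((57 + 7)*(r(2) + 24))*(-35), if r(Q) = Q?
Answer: -58160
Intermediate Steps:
80 + ((57 + 7)*(r(2) + 24))*(-35) = 80 + ((57 + 7)*(2 + 24))*(-35) = 80 + (64*26)*(-35) = 80 + 1664*(-35) = 80 - 58240 = -58160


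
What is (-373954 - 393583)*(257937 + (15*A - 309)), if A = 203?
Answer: -200076172401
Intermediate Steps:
(-373954 - 393583)*(257937 + (15*A - 309)) = (-373954 - 393583)*(257937 + (15*203 - 309)) = -767537*(257937 + (3045 - 309)) = -767537*(257937 + 2736) = -767537*260673 = -200076172401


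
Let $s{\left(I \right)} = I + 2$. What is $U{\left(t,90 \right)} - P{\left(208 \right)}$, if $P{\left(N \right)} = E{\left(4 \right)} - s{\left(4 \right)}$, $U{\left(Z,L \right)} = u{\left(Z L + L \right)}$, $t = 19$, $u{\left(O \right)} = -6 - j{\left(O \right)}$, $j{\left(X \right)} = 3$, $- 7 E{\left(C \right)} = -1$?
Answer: $- \frac{22}{7} \approx -3.1429$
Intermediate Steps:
$E{\left(C \right)} = \frac{1}{7}$ ($E{\left(C \right)} = \left(- \frac{1}{7}\right) \left(-1\right) = \frac{1}{7}$)
$s{\left(I \right)} = 2 + I$
$u{\left(O \right)} = -9$ ($u{\left(O \right)} = -6 - 3 = -9$)
$U{\left(Z,L \right)} = -9$
$P{\left(N \right)} = - \frac{41}{7}$ ($P{\left(N \right)} = \frac{1}{7} - \left(2 + 4\right) = \frac{1}{7} - 6 = - \frac{41}{7}$)
$U{\left(t,90 \right)} - P{\left(208 \right)} = -9 - - \frac{41}{7} = -9 + \frac{41}{7} = - \frac{22}{7}$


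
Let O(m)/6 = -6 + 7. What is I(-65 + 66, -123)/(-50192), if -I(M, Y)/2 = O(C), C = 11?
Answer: 3/12548 ≈ 0.00023908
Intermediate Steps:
O(m) = 6 (O(m) = 6*(-6 + 7) = 6*1 = 6)
I(M, Y) = -12 (I(M, Y) = -2*6 = -12)
I(-65 + 66, -123)/(-50192) = -12/(-50192) = -12*(-1/50192) = 3/12548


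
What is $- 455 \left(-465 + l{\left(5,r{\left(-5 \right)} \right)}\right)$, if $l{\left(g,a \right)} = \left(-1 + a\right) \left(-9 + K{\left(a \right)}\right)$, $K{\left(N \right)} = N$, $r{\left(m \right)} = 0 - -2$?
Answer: $214760$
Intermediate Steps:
$r{\left(m \right)} = 2$ ($r{\left(m \right)} = 0 + 2 = 2$)
$l{\left(g,a \right)} = \left(-1 + a\right) \left(-9 + a\right)$
$- 455 \left(-465 + l{\left(5,r{\left(-5 \right)} \right)}\right) = - 455 \left(-465 + \left(9 + 2^{2} - 20\right)\right) = - 455 \left(-465 + \left(9 + 4 - 20\right)\right) = - 455 \left(-465 - 7\right) = \left(-455\right) \left(-472\right) = 214760$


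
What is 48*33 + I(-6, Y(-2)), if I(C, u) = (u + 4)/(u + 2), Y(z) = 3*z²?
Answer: 11096/7 ≈ 1585.1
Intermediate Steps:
I(C, u) = (4 + u)/(2 + u)
48*33 + I(-6, Y(-2)) = 48*33 + (4 + 3*(-2)²)/(2 + 3*(-2)²) = 1584 + (4 + 3*4)/(2 + 3*4) = 1584 + (4 + 12)/(2 + 12) = 1584 + 16/14 = 1584 + (1/14)*16 = 1584 + 8/7 = 11096/7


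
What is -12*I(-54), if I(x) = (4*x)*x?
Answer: -139968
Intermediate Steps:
I(x) = 4*x²
-12*I(-54) = -48*(-54)² = -48*2916 = -12*11664 = -139968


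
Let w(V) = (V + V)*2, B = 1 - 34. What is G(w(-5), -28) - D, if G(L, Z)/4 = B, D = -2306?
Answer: 2174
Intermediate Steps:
B = -33
w(V) = 4*V (w(V) = (2*V)*2 = 4*V)
G(L, Z) = -132 (G(L, Z) = 4*(-33) = -132)
G(w(-5), -28) - D = -132 - 1*(-2306) = -132 + 2306 = 2174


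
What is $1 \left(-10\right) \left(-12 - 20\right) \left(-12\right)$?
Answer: $-3840$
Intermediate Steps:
$1 \left(-10\right) \left(-12 - 20\right) \left(-12\right) = - 10 \left(-12 - 20\right) \left(-12\right) = \left(-10\right) \left(-32\right) \left(-12\right) = 320 \left(-12\right) = -3840$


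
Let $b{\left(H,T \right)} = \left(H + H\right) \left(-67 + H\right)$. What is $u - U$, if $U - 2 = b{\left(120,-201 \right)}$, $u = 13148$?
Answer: $426$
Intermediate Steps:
$b{\left(H,T \right)} = 2 H \left(-67 + H\right)$
$U = 12722$ ($U = 2 + 2 \cdot 120 \left(-67 + 120\right) = 2 + 2 \cdot 120 \cdot 53 = 2 + 12720 = 12722$)
$u - U = 13148 - 12722 = 426$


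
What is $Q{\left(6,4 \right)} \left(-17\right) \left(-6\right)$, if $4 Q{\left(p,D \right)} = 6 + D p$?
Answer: $765$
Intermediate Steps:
$Q{\left(p,D \right)} = \frac{3}{2} + \frac{D p}{4}$ ($Q{\left(p,D \right)} = \frac{6 + D p}{4} = \frac{3}{2} + \frac{D p}{4}$)
$Q{\left(6,4 \right)} \left(-17\right) \left(-6\right) = \left(\frac{3}{2} + \frac{1}{4} \cdot 4 \cdot 6\right) \left(-17\right) \left(-6\right) = \left(\frac{3}{2} + 6\right) \left(-17\right) \left(-6\right) = \frac{15}{2} \left(-17\right) \left(-6\right) = \left(- \frac{255}{2}\right) \left(-6\right) = 765$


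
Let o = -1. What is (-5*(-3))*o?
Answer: -15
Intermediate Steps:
(-5*(-3))*o = -5*(-3)*(-1) = 15*(-1) = -15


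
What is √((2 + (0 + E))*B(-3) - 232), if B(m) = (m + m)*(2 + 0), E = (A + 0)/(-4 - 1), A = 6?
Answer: 2*I*√1510/5 ≈ 15.543*I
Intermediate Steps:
E = -6/5 (E = (6 + 0)/(-4 - 1) = 6/(-5) = 6*(-⅕) = -6/5 ≈ -1.2000)
B(m) = 4*m (B(m) = (2*m)*2 = 4*m)
√((2 + (0 + E))*B(-3) - 232) = √((2 + (0 - 6/5))*(4*(-3)) - 232) = √((2 - 6/5)*(-12) - 232) = √((⅘)*(-12) - 232) = √(-48/5 - 232) = √(-1208/5) = 2*I*√1510/5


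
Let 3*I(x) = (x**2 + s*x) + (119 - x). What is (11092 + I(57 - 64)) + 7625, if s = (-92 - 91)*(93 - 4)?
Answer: 170335/3 ≈ 56778.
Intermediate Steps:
s = -16287 (s = -183*89 = -16287)
I(x) = 119/3 - 16288*x/3 + x**2/3 (I(x) = ((x**2 - 16287*x) + (119 - x))/3 = (119 + x**2 - 16288*x)/3 = 119/3 - 16288*x/3 + x**2/3)
(11092 + I(57 - 64)) + 7625 = (11092 + (119/3 - 16288*(57 - 64)/3 + (57 - 64)**2/3)) + 7625 = (11092 + (119/3 - 16288/3*(-7) + (1/3)*(-7)**2)) + 7625 = (11092 + (119/3 + 114016/3 + (1/3)*49)) + 7625 = (11092 + (119/3 + 114016/3 + 49/3)) + 7625 = (11092 + 114184/3) + 7625 = 147460/3 + 7625 = 170335/3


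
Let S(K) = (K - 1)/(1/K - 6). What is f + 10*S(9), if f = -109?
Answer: -6497/53 ≈ -122.58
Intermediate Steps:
S(K) = (-1 + K)/(-6 + 1/K)
f + 10*S(9) = -109 + 10*(9*(1 - 1*9)/(-1 + 6*9)) = -109 + 10*(9*(1 - 9)/(-1 + 54)) = -109 + 10*(9*(-8)/53) = -109 + 10*(9*(1/53)*(-8)) = -109 + 10*(-72/53) = -109 - 720/53 = -6497/53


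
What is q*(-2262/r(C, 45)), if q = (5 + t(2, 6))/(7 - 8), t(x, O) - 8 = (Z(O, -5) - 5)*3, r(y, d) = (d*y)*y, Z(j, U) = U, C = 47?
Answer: -12818/33135 ≈ -0.38684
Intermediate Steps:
r(y, d) = d*y²
t(x, O) = -22 (t(x, O) = 8 + (-5 - 5)*3 = 8 - 10*3 = 8 - 30 = -22)
q = 17 (q = (5 - 22)/(7 - 8) = -17/(-1) = -17*(-1) = 17)
q*(-2262/r(C, 45)) = 17*(-2262/(45*47²)) = 17*(-2262/(45*2209)) = 17*(-2262/99405) = 17*(-2262*1/99405) = 17*(-754/33135) = -12818/33135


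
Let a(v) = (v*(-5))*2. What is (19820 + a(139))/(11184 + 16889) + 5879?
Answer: 165059597/28073 ≈ 5879.7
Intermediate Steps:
a(v) = -10*v (a(v) = -5*v*2 = -10*v)
(19820 + a(139))/(11184 + 16889) + 5879 = (19820 - 10*139)/(11184 + 16889) + 5879 = (19820 - 1390)/28073 + 5879 = 18430*(1/28073) + 5879 = 18430/28073 + 5879 = 165059597/28073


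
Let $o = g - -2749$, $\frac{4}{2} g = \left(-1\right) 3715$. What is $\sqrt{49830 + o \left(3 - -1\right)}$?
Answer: $2 \sqrt{13349} \approx 231.08$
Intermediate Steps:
$g = - \frac{3715}{2}$ ($g = \frac{\left(-1\right) 3715}{2} = \frac{1}{2} \left(-3715\right) = - \frac{3715}{2} \approx -1857.5$)
$o = \frac{1783}{2}$ ($o = - \frac{3715}{2} - -2749 = - \frac{3715}{2} + 2749 = \frac{1783}{2} \approx 891.5$)
$\sqrt{49830 + o \left(3 - -1\right)} = \sqrt{49830 + \frac{1783 \left(3 - -1\right)}{2}} = \sqrt{49830 + \frac{1783 \left(3 + 1\right)}{2}} = \sqrt{49830 + \frac{1783}{2} \cdot 4} = \sqrt{49830 + 3566} = \sqrt{53396} = 2 \sqrt{13349}$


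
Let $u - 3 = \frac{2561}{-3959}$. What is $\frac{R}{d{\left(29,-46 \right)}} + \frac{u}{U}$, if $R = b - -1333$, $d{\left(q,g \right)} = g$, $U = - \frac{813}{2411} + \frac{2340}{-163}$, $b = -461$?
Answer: $- \frac{10051292866240}{525786701763} \approx -19.117$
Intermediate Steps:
$U = - \frac{5774259}{392993}$ ($U = \left(-813\right) \frac{1}{2411} + 2340 \left(- \frac{1}{163}\right) = - \frac{813}{2411} - \frac{2340}{163} = - \frac{5774259}{392993} \approx -14.693$)
$R = 872$ ($R = -461 - -1333 = -461 + 1333 = 872$)
$u = \frac{9316}{3959}$ ($u = 3 + \frac{2561}{-3959} = 3 + 2561 \left(- \frac{1}{3959}\right) = 3 - \frac{2561}{3959} = \frac{9316}{3959} \approx 2.3531$)
$\frac{R}{d{\left(29,-46 \right)}} + \frac{u}{U} = \frac{872}{-46} + \frac{9316}{3959 \left(- \frac{5774259}{392993}\right)} = 872 \left(- \frac{1}{46}\right) + \frac{9316}{3959} \left(- \frac{392993}{5774259}\right) = - \frac{436}{23} - \frac{3661122788}{22860291381} = - \frac{10051292866240}{525786701763}$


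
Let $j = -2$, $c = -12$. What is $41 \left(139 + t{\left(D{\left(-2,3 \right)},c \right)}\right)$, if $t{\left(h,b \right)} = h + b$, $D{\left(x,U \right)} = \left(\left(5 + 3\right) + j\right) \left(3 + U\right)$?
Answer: $6683$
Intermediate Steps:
$D{\left(x,U \right)} = 18 + 6 U$ ($D{\left(x,U \right)} = \left(\left(5 + 3\right) - 2\right) \left(3 + U\right) = \left(8 - 2\right) \left(3 + U\right) = 6 \left(3 + U\right) = 18 + 6 U$)
$t{\left(h,b \right)} = b + h$
$41 \left(139 + t{\left(D{\left(-2,3 \right)},c \right)}\right) = 41 \left(139 + \left(-12 + \left(18 + 6 \cdot 3\right)\right)\right) = 41 \left(139 + \left(-12 + \left(18 + 18\right)\right)\right) = 41 \left(139 + \left(-12 + 36\right)\right) = 41 \left(139 + 24\right) = 41 \cdot 163 = 6683$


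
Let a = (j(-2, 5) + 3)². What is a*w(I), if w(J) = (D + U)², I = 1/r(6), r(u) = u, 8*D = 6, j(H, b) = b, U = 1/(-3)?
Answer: 100/9 ≈ 11.111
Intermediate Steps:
U = -⅓ ≈ -0.33333
D = ¾ (D = (⅛)*6 = ¾ ≈ 0.75000)
a = 64 (a = (5 + 3)² = 8² = 64)
I = ⅙ (I = 1/6 = ⅙ ≈ 0.16667)
w(J) = 25/144 (w(J) = (¾ - ⅓)² = (5/12)² = 25/144)
a*w(I) = 64*(25/144) = 100/9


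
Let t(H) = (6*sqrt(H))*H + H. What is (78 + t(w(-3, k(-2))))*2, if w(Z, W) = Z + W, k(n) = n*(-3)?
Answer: 162 + 36*sqrt(3) ≈ 224.35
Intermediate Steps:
k(n) = -3*n
w(Z, W) = W + Z
t(H) = H + 6*H**(3/2) (t(H) = 6*H**(3/2) + H = H + 6*H**(3/2))
(78 + t(w(-3, k(-2))))*2 = (78 + ((-3*(-2) - 3) + 6*(-3*(-2) - 3)**(3/2)))*2 = (78 + ((6 - 3) + 6*(6 - 3)**(3/2)))*2 = (78 + (3 + 6*3**(3/2)))*2 = (78 + (3 + 6*(3*sqrt(3))))*2 = (78 + (3 + 18*sqrt(3)))*2 = (81 + 18*sqrt(3))*2 = 162 + 36*sqrt(3)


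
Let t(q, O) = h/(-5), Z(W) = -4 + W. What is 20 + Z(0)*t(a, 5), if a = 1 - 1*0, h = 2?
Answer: 108/5 ≈ 21.600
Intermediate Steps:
a = 1 (a = 1 + 0 = 1)
t(q, O) = -2/5 (t(q, O) = 2/(-5) = 2*(-1/5) = -2/5)
20 + Z(0)*t(a, 5) = 20 + (-4 + 0)*(-2/5) = 20 - 4*(-2/5) = 20 + 8/5 = 108/5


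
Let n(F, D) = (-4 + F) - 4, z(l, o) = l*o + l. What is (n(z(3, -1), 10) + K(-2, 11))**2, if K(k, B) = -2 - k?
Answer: 64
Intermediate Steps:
z(l, o) = l + l*o
n(F, D) = -8 + F
(n(z(3, -1), 10) + K(-2, 11))**2 = ((-8 + 3*(1 - 1)) + (-2 - 1*(-2)))**2 = ((-8 + 3*0) + (-2 + 2))**2 = ((-8 + 0) + 0)**2 = (-8 + 0)**2 = (-8)**2 = 64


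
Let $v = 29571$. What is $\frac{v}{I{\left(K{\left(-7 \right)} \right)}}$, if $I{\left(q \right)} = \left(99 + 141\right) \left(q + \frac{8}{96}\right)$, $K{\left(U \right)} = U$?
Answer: $- \frac{29571}{1660} \approx -17.814$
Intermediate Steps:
$I{\left(q \right)} = 20 + 240 q$ ($I{\left(q \right)} = 240 \left(q + 8 \cdot \frac{1}{96}\right) = 240 \left(q + \frac{1}{12}\right) = 240 \left(\frac{1}{12} + q\right) = 20 + 240 q$)
$\frac{v}{I{\left(K{\left(-7 \right)} \right)}} = \frac{29571}{20 + 240 \left(-7\right)} = \frac{29571}{20 - 1680} = \frac{29571}{-1660} = 29571 \left(- \frac{1}{1660}\right) = - \frac{29571}{1660}$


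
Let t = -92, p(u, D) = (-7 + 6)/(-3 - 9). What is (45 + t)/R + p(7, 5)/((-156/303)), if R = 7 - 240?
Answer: 5795/145392 ≈ 0.039858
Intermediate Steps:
p(u, D) = 1/12 (p(u, D) = -1/(-12) = -1*(-1/12) = 1/12)
R = -233
(45 + t)/R + p(7, 5)/((-156/303)) = (45 - 92)/(-233) + 1/(12*((-156/303))) = -47*(-1/233) + 1/(12*((-156*1/303))) = 47/233 + 1/(12*(-52/101)) = 47/233 + (1/12)*(-101/52) = 47/233 - 101/624 = 5795/145392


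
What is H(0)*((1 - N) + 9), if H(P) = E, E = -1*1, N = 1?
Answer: -9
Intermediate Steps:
E = -1
H(P) = -1
H(0)*((1 - N) + 9) = -((1 - 1*1) + 9) = -((1 - 1) + 9) = -(0 + 9) = -1*9 = -9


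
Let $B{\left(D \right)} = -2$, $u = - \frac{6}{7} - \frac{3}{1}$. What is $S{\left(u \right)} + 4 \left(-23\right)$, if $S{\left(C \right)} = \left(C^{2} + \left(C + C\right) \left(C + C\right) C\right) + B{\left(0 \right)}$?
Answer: $- \frac{105871}{343} \approx -308.66$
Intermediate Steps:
$u = - \frac{27}{7}$ ($u = \left(-6\right) \frac{1}{7} - 3 = - \frac{6}{7} - 3 = - \frac{27}{7} \approx -3.8571$)
$S{\left(C \right)} = -2 + C^{2} + 4 C^{3}$ ($S{\left(C \right)} = \left(C^{2} + \left(C + C\right) \left(C + C\right) C\right) - 2 = \left(C^{2} + 2 C 2 C C\right) - 2 = \left(C^{2} + 4 C^{2} C\right) - 2 = \left(C^{2} + 4 C^{3}\right) - 2 = -2 + C^{2} + 4 C^{3}$)
$S{\left(u \right)} + 4 \left(-23\right) = \left(-2 + \left(- \frac{27}{7}\right)^{2} + 4 \left(- \frac{27}{7}\right)^{3}\right) + 4 \left(-23\right) = \left(-2 + \frac{729}{49} + 4 \left(- \frac{19683}{343}\right)\right) - 92 = \left(-2 + \frac{729}{49} - \frac{78732}{343}\right) - 92 = - \frac{74315}{343} - 92 = - \frac{105871}{343}$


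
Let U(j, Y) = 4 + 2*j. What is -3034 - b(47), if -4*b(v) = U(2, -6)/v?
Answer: -142596/47 ≈ -3034.0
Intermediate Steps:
b(v) = -2/v (b(v) = -(4 + 2*2)/(4*v) = -(4 + 4)/(4*v) = -2/v)
-3034 - b(47) = -3034 - (-2)/47 = -3034 - 1*(-2/47) = -3034 + 2/47 = -142596/47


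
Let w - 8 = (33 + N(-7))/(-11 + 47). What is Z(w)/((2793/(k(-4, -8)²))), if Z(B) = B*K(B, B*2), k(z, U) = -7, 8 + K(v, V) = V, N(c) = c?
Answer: 13345/9234 ≈ 1.4452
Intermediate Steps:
K(v, V) = -8 + V
w = 157/18 (w = 8 + (33 - 7)/(-11 + 47) = 8 + 26/36 = 8 + 26*(1/36) = 8 + 13/18 = 157/18 ≈ 8.7222)
Z(B) = B*(-8 + 2*B) (Z(B) = B*(-8 + B*2) = B*(-8 + 2*B))
Z(w)/((2793/(k(-4, -8)²))) = (2*(157/18)*(-4 + 157/18))/((2793/((-7)²))) = (2*(157/18)*(85/18))/((2793/49)) = 13345/(162*((2793*(1/49)))) = (13345/162)/57 = (13345/162)*(1/57) = 13345/9234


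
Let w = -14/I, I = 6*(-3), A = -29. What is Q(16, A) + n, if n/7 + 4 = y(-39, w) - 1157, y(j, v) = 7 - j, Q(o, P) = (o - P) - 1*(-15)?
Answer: -7745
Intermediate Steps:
I = -18
w = 7/9 (w = -14/(-18) = -14*(-1/18) = 7/9 ≈ 0.77778)
Q(o, P) = 15 + o - P (Q(o, P) = (o - P) + 15 = 15 + o - P)
n = -7805 (n = -28 + 7*((7 - 1*(-39)) - 1157) = -28 + 7*((7 + 39) - 1157) = -28 + 7*(46 - 1157) = -28 + 7*(-1111) = -28 - 7777 = -7805)
Q(16, A) + n = (15 + 16 - 1*(-29)) - 7805 = (15 + 16 + 29) - 7805 = 60 - 7805 = -7745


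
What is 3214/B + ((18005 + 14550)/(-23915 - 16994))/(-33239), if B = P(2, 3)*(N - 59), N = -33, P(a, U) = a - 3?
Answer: 2185158718887/62549615546 ≈ 34.935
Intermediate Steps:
P(a, U) = -3 + a
B = 92 (B = (-3 + 2)*(-33 - 59) = -1*(-92) = 92)
3214/B + ((18005 + 14550)/(-23915 - 16994))/(-33239) = 3214/92 + ((18005 + 14550)/(-23915 - 16994))/(-33239) = 3214*(1/92) + (32555/(-40909))*(-1/33239) = 1607/46 + (32555*(-1/40909))*(-1/33239) = 1607/46 - 32555/40909*(-1/33239) = 1607/46 + 32555/1359774251 = 2185158718887/62549615546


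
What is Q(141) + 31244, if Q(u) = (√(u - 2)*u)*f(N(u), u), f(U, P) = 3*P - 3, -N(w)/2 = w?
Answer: 31244 + 59220*√139 ≈ 7.2944e+5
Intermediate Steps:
N(w) = -2*w
f(U, P) = -3 + 3*P
Q(u) = u*√(-2 + u)*(-3 + 3*u) (Q(u) = (√(u - 2)*u)*(-3 + 3*u) = (√(-2 + u)*u)*(-3 + 3*u) = (u*√(-2 + u))*(-3 + 3*u) = u*√(-2 + u)*(-3 + 3*u))
Q(141) + 31244 = 3*141*√(-2 + 141)*(-1 + 141) + 31244 = 3*141*√139*140 + 31244 = 59220*√139 + 31244 = 31244 + 59220*√139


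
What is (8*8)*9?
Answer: 576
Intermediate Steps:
(8*8)*9 = 64*9 = 576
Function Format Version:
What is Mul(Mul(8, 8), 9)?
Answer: 576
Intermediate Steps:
Mul(Mul(8, 8), 9) = Mul(64, 9) = 576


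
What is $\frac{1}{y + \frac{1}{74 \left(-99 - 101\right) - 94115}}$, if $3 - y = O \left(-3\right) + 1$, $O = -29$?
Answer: $- \frac{108915}{9257776} \approx -0.011765$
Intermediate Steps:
$y = -85$ ($y = 3 - \left(\left(-29\right) \left(-3\right) + 1\right) = 3 - \left(87 + 1\right) = 3 - 88 = -85$)
$\frac{1}{y + \frac{1}{74 \left(-99 - 101\right) - 94115}} = \frac{1}{-85 + \frac{1}{74 \left(-99 - 101\right) - 94115}} = \frac{1}{-85 + \frac{1}{74 \left(-200\right) - 94115}} = \frac{1}{-85 + \frac{1}{-14800 - 94115}} = \frac{1}{-85 + \frac{1}{-108915}} = \frac{1}{-85 - \frac{1}{108915}} = \frac{1}{- \frac{9257776}{108915}} = - \frac{108915}{9257776}$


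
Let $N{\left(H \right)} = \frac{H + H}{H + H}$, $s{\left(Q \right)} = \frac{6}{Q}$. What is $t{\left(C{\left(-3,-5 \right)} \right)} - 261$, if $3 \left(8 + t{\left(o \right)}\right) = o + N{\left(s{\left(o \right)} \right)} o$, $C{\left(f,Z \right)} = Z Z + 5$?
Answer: $-249$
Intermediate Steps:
$N{\left(H \right)} = 1$ ($N{\left(H \right)} = \frac{2 H}{2 H} = 2 H \frac{1}{2 H} = 1$)
$C{\left(f,Z \right)} = 5 + Z^{2}$ ($C{\left(f,Z \right)} = Z^{2} + 5 = 5 + Z^{2}$)
$t{\left(o \right)} = -8 + \frac{2 o}{3}$ ($t{\left(o \right)} = -8 + \frac{o + 1 o}{3} = -8 + \frac{o + o}{3} = -8 + \frac{2 o}{3}$)
$t{\left(C{\left(-3,-5 \right)} \right)} - 261 = \left(-8 + \frac{2 \left(5 + \left(-5\right)^{2}\right)}{3}\right) - 261 = \left(-8 + \frac{2 \left(5 + 25\right)}{3}\right) - 261 = \left(-8 + \frac{2}{3} \cdot 30\right) - 261 = \left(-8 + 20\right) - 261 = 12 - 261 = -249$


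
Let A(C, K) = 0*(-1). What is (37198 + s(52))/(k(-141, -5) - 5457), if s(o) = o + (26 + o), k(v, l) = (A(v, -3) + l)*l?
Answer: -4666/679 ≈ -6.8719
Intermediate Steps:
A(C, K) = 0
k(v, l) = l**2 (k(v, l) = (0 + l)*l = l*l = l**2)
s(o) = 26 + 2*o
(37198 + s(52))/(k(-141, -5) - 5457) = (37198 + (26 + 2*52))/((-5)**2 - 5457) = (37198 + (26 + 104))/(25 - 5457) = (37198 + 130)/(-5432) = 37328*(-1/5432) = -4666/679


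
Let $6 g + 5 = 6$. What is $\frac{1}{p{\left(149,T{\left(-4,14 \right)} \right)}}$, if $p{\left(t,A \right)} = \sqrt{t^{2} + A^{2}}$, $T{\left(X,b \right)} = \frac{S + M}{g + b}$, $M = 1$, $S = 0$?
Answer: $\frac{85 \sqrt{160402261}}{160402261} \approx 0.0067114$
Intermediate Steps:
$g = \frac{1}{6}$ ($g = - \frac{5}{6} + \frac{1}{6} \cdot 6 = - \frac{5}{6} + 1 = \frac{1}{6} \approx 0.16667$)
$T{\left(X,b \right)} = \frac{1}{\frac{1}{6} + b}$ ($T{\left(X,b \right)} = \frac{0 + 1}{\frac{1}{6} + b} = 1 \frac{1}{\frac{1}{6} + b} = \frac{1}{\frac{1}{6} + b}$)
$p{\left(t,A \right)} = \sqrt{A^{2} + t^{2}}$
$\frac{1}{p{\left(149,T{\left(-4,14 \right)} \right)}} = \frac{1}{\sqrt{\left(\frac{6}{1 + 6 \cdot 14}\right)^{2} + 149^{2}}} = \frac{1}{\sqrt{\left(\frac{6}{1 + 84}\right)^{2} + 22201}} = \frac{1}{\sqrt{\left(\frac{6}{85}\right)^{2} + 22201}} = \frac{1}{\sqrt{\frac{36}{7225} + 22201}} = \frac{1}{\sqrt{\frac{160402261}{7225}}} = \frac{1}{\frac{1}{85} \sqrt{160402261}} = \frac{85 \sqrt{160402261}}{160402261}$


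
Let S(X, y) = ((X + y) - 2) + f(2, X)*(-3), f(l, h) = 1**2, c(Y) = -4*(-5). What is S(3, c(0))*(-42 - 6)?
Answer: -864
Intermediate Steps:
c(Y) = 20
f(l, h) = 1
S(X, y) = -5 + X + y (S(X, y) = ((X + y) - 2) + 1*(-3) = (-2 + X + y) - 3 = -5 + X + y)
S(3, c(0))*(-42 - 6) = (-5 + 3 + 20)*(-42 - 6) = 18*(-48) = -864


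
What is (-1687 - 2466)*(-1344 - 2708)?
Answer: 16827956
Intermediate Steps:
(-1687 - 2466)*(-1344 - 2708) = -4153*(-4052) = 16827956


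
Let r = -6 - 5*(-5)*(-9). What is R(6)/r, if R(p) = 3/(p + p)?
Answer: -1/924 ≈ -0.0010823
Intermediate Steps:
r = -231 (r = -6 + 25*(-9) = -6 - 225 = -231)
R(p) = 3/(2*p) (R(p) = 3/((2*p)) = 3*(1/(2*p)) = 3/(2*p))
R(6)/r = ((3/2)/6)/(-231) = -1/(154*6) = -1/231*¼ = -1/924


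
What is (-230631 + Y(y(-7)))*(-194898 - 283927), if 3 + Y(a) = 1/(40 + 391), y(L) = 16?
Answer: 47596762617725/431 ≈ 1.1043e+11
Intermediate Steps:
Y(a) = -1292/431 (Y(a) = -3 + 1/(40 + 391) = -3 + 1/431 = -1292/431)
(-230631 + Y(y(-7)))*(-194898 - 283927) = (-230631 - 1292/431)*(-194898 - 283927) = -99403253/431*(-478825) = 47596762617725/431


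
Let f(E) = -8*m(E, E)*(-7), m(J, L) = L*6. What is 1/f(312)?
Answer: 1/104832 ≈ 9.5391e-6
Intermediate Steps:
m(J, L) = 6*L
f(E) = 336*E (f(E) = -48*E*(-7) = 336*E)
1/f(312) = 1/(336*312) = 1/104832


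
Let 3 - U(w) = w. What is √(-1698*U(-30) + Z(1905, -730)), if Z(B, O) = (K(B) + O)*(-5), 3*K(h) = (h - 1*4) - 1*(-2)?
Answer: I*√500001/3 ≈ 235.7*I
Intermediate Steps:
K(h) = -⅔ + h/3 (K(h) = ((h - 1*4) - 1*(-2))/3 = ((h - 4) + 2)/3 = ((-4 + h) + 2)/3 = (-2 + h)/3 = -⅔ + h/3)
U(w) = 3 - w
Z(B, O) = 10/3 - 5*O - 5*B/3 (Z(B, O) = ((-⅔ + B/3) + O)*(-5) = (-⅔ + O + B/3)*(-5) = 10/3 - 5*O - 5*B/3)
√(-1698*U(-30) + Z(1905, -730)) = √(-1698*(3 - 1*(-30)) + (10/3 - 5*(-730) - 5/3*1905)) = √(-1698*(3 + 30) + (10/3 + 3650 - 3175)) = √(-1698*33 + 1435/3) = √(-56034 + 1435/3) = √(-166667/3) = I*√500001/3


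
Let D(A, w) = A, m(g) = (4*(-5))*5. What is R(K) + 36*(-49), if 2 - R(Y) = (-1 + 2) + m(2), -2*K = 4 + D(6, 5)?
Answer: -1663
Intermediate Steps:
m(g) = -100 (m(g) = -20*5 = -100)
K = -5 (K = -(4 + 6)/2 = -1/2*10 = -5)
R(Y) = 101 (R(Y) = 2 - ((-1 + 2) - 100) = 2 - (1 - 100) = 2 - 1*(-99) = 2 + 99 = 101)
R(K) + 36*(-49) = 101 + 36*(-49) = 101 - 1764 = -1663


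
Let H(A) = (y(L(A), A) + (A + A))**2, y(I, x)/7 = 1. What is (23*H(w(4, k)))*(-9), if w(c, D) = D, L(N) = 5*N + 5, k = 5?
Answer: -59823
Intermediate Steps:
L(N) = 5 + 5*N
y(I, x) = 7 (y(I, x) = 7*1 = 7)
H(A) = (7 + 2*A)**2 (H(A) = (7 + (A + A))**2 = (7 + 2*A)**2)
(23*H(w(4, k)))*(-9) = (23*(7 + 2*5)**2)*(-9) = (23*(7 + 10)**2)*(-9) = (23*17**2)*(-9) = (23*289)*(-9) = 6647*(-9) = -59823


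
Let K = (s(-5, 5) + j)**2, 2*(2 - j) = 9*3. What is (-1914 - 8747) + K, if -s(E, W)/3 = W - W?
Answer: -42115/4 ≈ -10529.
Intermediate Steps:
s(E, W) = 0 (s(E, W) = -3*(W - W) = -3*0 = 0)
j = -23/2 (j = 2 - 9*3/2 = 2 - 1/2*27 = 2 - 27/2 = -23/2 ≈ -11.500)
K = 529/4 (K = (0 - 23/2)**2 = (-23/2)**2 = 529/4 ≈ 132.25)
(-1914 - 8747) + K = (-1914 - 8747) + 529/4 = -10661 + 529/4 = -42115/4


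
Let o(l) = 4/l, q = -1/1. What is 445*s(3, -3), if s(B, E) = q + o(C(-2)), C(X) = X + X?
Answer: -890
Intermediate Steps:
q = -1 (q = -1*1 = -1)
C(X) = 2*X
s(B, E) = -2 (s(B, E) = -1 + 4/((2*(-2))) = -1 + 4/(-4) = -1 + 4*(-¼) = -1 - 1 = -2)
445*s(3, -3) = 445*(-2) = -890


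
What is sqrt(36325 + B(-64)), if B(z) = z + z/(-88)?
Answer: sqrt(4387669)/11 ≈ 190.43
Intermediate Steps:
B(z) = 87*z/88 (B(z) = z + z*(-1/88) = z - z/88 = 87*z/88)
sqrt(36325 + B(-64)) = sqrt(36325 + (87/88)*(-64)) = sqrt(36325 - 696/11) = sqrt(398879/11) = sqrt(4387669)/11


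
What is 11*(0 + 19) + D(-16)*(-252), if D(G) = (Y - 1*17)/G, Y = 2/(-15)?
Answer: -1217/20 ≈ -60.850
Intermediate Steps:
Y = -2/15 (Y = 2*(-1/15) = -2/15 ≈ -0.13333)
D(G) = -257/(15*G) (D(G) = (-2/15 - 1*17)/G = (-2/15 - 17)/G = -257/(15*G))
11*(0 + 19) + D(-16)*(-252) = 11*(0 + 19) - 257/15/(-16)*(-252) = 11*19 - 257/15*(-1/16)*(-252) = 209 + (257/240)*(-252) = 209 - 5397/20 = -1217/20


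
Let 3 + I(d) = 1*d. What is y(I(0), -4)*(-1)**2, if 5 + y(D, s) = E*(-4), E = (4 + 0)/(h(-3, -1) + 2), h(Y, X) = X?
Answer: -21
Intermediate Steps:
I(d) = -3 + d (I(d) = -3 + 1*d = -3 + d)
E = 4 (E = (4 + 0)/(-1 + 2) = 4/1 = 4*1 = 4)
y(D, s) = -21 (y(D, s) = -5 + 4*(-4) = -5 - 16 = -21)
y(I(0), -4)*(-1)**2 = -21*(-1)**2 = -21*1 = -21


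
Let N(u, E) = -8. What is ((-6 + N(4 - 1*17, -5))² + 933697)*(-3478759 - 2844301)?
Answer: -5905061472580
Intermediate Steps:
((-6 + N(4 - 1*17, -5))² + 933697)*(-3478759 - 2844301) = ((-6 - 8)² + 933697)*(-3478759 - 2844301) = ((-14)² + 933697)*(-6323060) = (196 + 933697)*(-6323060) = 933893*(-6323060) = -5905061472580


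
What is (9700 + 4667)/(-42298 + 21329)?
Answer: -14367/20969 ≈ -0.68515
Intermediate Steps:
(9700 + 4667)/(-42298 + 21329) = 14367/(-20969) = 14367*(-1/20969) = -14367/20969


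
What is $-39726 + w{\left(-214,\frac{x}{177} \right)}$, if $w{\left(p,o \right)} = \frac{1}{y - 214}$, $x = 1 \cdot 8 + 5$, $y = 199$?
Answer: $- \frac{595891}{15} \approx -39726.0$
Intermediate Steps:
$x = 13$ ($x = 8 + 5 = 13$)
$w{\left(p,o \right)} = - \frac{1}{15}$ ($w{\left(p,o \right)} = \frac{1}{199 - 214} = \frac{1}{-15} = - \frac{1}{15}$)
$-39726 + w{\left(-214,\frac{x}{177} \right)} = -39726 - \frac{1}{15} = - \frac{595891}{15}$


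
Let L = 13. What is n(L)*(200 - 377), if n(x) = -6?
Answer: 1062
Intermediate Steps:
n(L)*(200 - 377) = -6*(200 - 377) = -6*(-177) = 1062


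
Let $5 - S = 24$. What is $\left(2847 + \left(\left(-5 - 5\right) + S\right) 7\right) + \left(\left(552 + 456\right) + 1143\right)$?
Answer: $4795$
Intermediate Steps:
$S = -19$ ($S = 5 - 24 = -19$)
$\left(2847 + \left(\left(-5 - 5\right) + S\right) 7\right) + \left(\left(552 + 456\right) + 1143\right) = \left(2847 + \left(\left(-5 - 5\right) - 19\right) 7\right) + \left(\left(552 + 456\right) + 1143\right) = \left(2847 + \left(-10 - 19\right) 7\right) + \left(1008 + 1143\right) = \left(2847 - 203\right) + 2151 = 2644 + 2151 = 4795$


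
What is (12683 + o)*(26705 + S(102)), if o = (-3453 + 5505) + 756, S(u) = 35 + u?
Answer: 415809422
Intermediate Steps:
o = 2808 (o = 2052 + 756 = 2808)
(12683 + o)*(26705 + S(102)) = (12683 + 2808)*(26705 + (35 + 102)) = 15491*(26705 + 137) = 15491*26842 = 415809422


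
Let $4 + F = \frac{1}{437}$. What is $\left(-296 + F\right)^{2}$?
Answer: $\frac{17186947801}{190969} \approx 89999.0$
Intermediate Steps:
$F = - \frac{1747}{437}$ ($F = -4 + \frac{1}{437} = - \frac{1747}{437} \approx -3.9977$)
$\left(-296 + F\right)^{2} = \left(-296 - \frac{1747}{437}\right)^{2} = \left(- \frac{131099}{437}\right)^{2} = \frac{17186947801}{190969}$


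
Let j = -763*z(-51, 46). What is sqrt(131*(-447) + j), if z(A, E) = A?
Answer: 2*I*sqrt(4911) ≈ 140.16*I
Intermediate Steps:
j = 38913 (j = -763*(-51) = 38913)
sqrt(131*(-447) + j) = sqrt(131*(-447) + 38913) = sqrt(-58557 + 38913) = sqrt(-19644) = 2*I*sqrt(4911)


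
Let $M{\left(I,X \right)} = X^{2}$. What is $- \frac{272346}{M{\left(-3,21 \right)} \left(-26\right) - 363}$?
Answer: $\frac{90782}{3943} \approx 23.024$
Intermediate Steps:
$- \frac{272346}{M{\left(-3,21 \right)} \left(-26\right) - 363} = - \frac{272346}{21^{2} \left(-26\right) - 363} = - \frac{272346}{441 \left(-26\right) - 363} = - \frac{272346}{-11466 - 363} = - \frac{272346}{-11829} = \left(-272346\right) \left(- \frac{1}{11829}\right) = \frac{90782}{3943}$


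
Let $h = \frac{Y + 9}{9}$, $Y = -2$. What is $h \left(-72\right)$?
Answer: $-56$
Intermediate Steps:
$h = \frac{7}{9}$ ($h = \frac{-2 + 9}{9} = \frac{1}{9} \cdot 7 = \frac{7}{9} \approx 0.77778$)
$h \left(-72\right) = \frac{7}{9} \left(-72\right) = -56$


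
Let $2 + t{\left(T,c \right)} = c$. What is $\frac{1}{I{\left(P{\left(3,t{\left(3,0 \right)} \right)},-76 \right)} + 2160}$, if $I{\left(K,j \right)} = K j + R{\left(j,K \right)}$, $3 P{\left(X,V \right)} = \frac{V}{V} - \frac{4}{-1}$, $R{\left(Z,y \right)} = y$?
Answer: $\frac{1}{2035} \approx 0.0004914$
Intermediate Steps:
$t{\left(T,c \right)} = -2 + c$
$P{\left(X,V \right)} = \frac{5}{3}$ ($P{\left(X,V \right)} = \frac{\frac{V}{V} - \frac{4}{-1}}{3} = \frac{1 - -4}{3} = \frac{1 + 4}{3} = \frac{1}{3} \cdot 5 = \frac{5}{3}$)
$I{\left(K,j \right)} = K + K j$ ($I{\left(K,j \right)} = K j + K = K + K j$)
$\frac{1}{I{\left(P{\left(3,t{\left(3,0 \right)} \right)},-76 \right)} + 2160} = \frac{1}{\frac{5 \left(1 - 76\right)}{3} + 2160} = \frac{1}{\frac{5}{3} \left(-75\right) + 2160} = \frac{1}{-125 + 2160} = \frac{1}{2035}$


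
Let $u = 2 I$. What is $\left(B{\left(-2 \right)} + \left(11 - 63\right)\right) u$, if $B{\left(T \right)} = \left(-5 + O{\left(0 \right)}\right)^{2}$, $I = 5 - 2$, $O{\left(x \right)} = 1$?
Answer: $-216$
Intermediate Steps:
$I = 3$
$B{\left(T \right)} = 16$ ($B{\left(T \right)} = \left(-5 + 1\right)^{2} = \left(-4\right)^{2} = 16$)
$u = 6$ ($u = 2 \cdot 3 = 6$)
$\left(B{\left(-2 \right)} + \left(11 - 63\right)\right) u = \left(16 + \left(11 - 63\right)\right) 6 = \left(16 - 52\right) 6 = \left(-36\right) 6 = -216$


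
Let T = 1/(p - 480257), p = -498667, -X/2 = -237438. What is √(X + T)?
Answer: √135276446406093/16878 ≈ 689.11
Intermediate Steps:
X = 474876 (X = -2*(-237438) = 474876)
T = -1/978924 (T = 1/(-498667 - 480257) = 1/(-978924) = -1/978924 ≈ -1.0215e-6)
√(X + T) = √(474876 - 1/978924) = √(464867513423/978924) = √135276446406093/16878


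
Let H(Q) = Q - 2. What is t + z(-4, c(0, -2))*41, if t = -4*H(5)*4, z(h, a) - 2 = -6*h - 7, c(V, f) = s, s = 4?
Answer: 731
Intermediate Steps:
H(Q) = -2 + Q
c(V, f) = 4
z(h, a) = -5 - 6*h (z(h, a) = 2 + (-6*h - 7) = 2 + (-7 - 6*h) = -5 - 6*h)
t = -48 (t = -4*(-2 + 5)*4 = -4*3*4 = -12*4 = -48)
t + z(-4, c(0, -2))*41 = -48 + (-5 - 6*(-4))*41 = -48 + (-5 + 24)*41 = -48 + 19*41 = -48 + 779 = 731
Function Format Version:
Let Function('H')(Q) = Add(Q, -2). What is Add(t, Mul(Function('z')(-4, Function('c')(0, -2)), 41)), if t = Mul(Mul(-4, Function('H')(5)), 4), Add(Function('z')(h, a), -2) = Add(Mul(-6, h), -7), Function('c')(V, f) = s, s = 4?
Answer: 731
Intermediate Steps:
Function('H')(Q) = Add(-2, Q)
Function('c')(V, f) = 4
Function('z')(h, a) = Add(-5, Mul(-6, h)) (Function('z')(h, a) = Add(2, Add(Mul(-6, h), -7)) = Add(2, Add(-7, Mul(-6, h))) = Add(-5, Mul(-6, h)))
t = -48 (t = Mul(Mul(-4, Add(-2, 5)), 4) = Mul(Mul(-4, 3), 4) = Mul(-12, 4) = -48)
Add(t, Mul(Function('z')(-4, Function('c')(0, -2)), 41)) = Add(-48, Mul(Add(-5, Mul(-6, -4)), 41)) = Add(-48, Mul(Add(-5, 24), 41)) = Add(-48, Mul(19, 41)) = Add(-48, 779) = 731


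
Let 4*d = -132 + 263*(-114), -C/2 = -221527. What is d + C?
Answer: 871051/2 ≈ 4.3553e+5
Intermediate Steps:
C = 443054 (C = -2*(-221527) = 443054)
d = -15057/2 (d = (-132 + 263*(-114))/4 = (-132 - 29982)/4 = (1/4)*(-30114) = -15057/2 ≈ -7528.5)
d + C = -15057/2 + 443054 = 871051/2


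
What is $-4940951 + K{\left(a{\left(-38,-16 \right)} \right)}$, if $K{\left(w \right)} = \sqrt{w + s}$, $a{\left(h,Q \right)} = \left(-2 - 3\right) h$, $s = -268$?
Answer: $-4940951 + i \sqrt{78} \approx -4.941 \cdot 10^{6} + 8.8318 i$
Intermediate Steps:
$a{\left(h,Q \right)} = - 5 h$
$K{\left(w \right)} = \sqrt{-268 + w}$ ($K{\left(w \right)} = \sqrt{w - 268} = \sqrt{-268 + w}$)
$-4940951 + K{\left(a{\left(-38,-16 \right)} \right)} = -4940951 + \sqrt{-268 - -190} = -4940951 + \sqrt{-268 + 190} = -4940951 + \sqrt{-78} = -4940951 + i \sqrt{78}$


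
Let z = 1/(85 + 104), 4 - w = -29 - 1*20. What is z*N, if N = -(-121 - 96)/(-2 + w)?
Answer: 31/1377 ≈ 0.022513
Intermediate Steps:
w = 53 (w = 4 - (-29 - 1*20) = 4 - (-29 - 20) = 4 - 1*(-49) = 4 + 49 = 53)
z = 1/189 ≈ 0.0052910
N = 217/51 (N = -(-121 - 96)/(-2 + 53) = -(-217)/51 = -1*(-217/51) = 217/51 ≈ 4.2549)
z*N = (1/189)*(217/51) = 31/1377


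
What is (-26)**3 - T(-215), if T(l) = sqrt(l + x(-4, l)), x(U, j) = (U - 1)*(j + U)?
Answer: -17576 - 4*sqrt(55) ≈ -17606.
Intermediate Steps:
x(U, j) = (-1 + U)*(U + j)
T(l) = sqrt(20 - 4*l) (T(l) = sqrt(l + ((-4)**2 - 1*(-4) - l - 4*l)) = sqrt(l + (16 + 4 - l - 4*l)) = sqrt(l + (20 - 5*l)) = sqrt(20 - 4*l))
(-26)**3 - T(-215) = (-26)**3 - 2*sqrt(5 - 1*(-215)) = -17576 - 2*sqrt(5 + 215) = -17576 - 2*sqrt(220) = -17576 - 2*2*sqrt(55) = -17576 - 4*sqrt(55)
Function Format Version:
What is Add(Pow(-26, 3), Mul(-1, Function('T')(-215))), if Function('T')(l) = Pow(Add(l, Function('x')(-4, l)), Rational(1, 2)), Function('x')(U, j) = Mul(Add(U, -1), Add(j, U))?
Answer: Add(-17576, Mul(-4, Pow(55, Rational(1, 2)))) ≈ -17606.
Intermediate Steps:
Function('x')(U, j) = Mul(Add(-1, U), Add(U, j))
Function('T')(l) = Pow(Add(20, Mul(-4, l)), Rational(1, 2)) (Function('T')(l) = Pow(Add(l, Add(Pow(-4, 2), Mul(-1, -4), Mul(-1, l), Mul(-4, l))), Rational(1, 2)) = Pow(Add(l, Add(16, 4, Mul(-1, l), Mul(-4, l))), Rational(1, 2)) = Pow(Add(l, Add(20, Mul(-5, l))), Rational(1, 2)) = Pow(Add(20, Mul(-4, l)), Rational(1, 2)))
Add(Pow(-26, 3), Mul(-1, Function('T')(-215))) = Add(Pow(-26, 3), Mul(-1, Mul(2, Pow(Add(5, Mul(-1, -215)), Rational(1, 2))))) = Add(-17576, Mul(-1, Mul(2, Pow(Add(5, 215), Rational(1, 2))))) = Add(-17576, Mul(-1, Mul(2, Pow(220, Rational(1, 2))))) = Add(-17576, Mul(-1, Mul(2, Mul(2, Pow(55, Rational(1, 2)))))) = Add(-17576, Mul(-1, Mul(4, Pow(55, Rational(1, 2))))) = Add(-17576, Mul(-4, Pow(55, Rational(1, 2))))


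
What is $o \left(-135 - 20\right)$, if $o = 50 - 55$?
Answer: $775$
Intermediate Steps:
$o = -5$ ($o = 50 - 55 = -5$)
$o \left(-135 - 20\right) = - 5 \left(-135 - 20\right) = \left(-5\right) \left(-155\right) = 775$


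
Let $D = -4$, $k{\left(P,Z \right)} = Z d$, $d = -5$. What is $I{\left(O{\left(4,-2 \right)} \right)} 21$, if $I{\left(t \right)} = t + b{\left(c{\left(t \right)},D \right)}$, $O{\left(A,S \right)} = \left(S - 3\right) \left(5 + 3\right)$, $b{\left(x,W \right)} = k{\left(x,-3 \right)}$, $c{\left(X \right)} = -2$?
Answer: $-525$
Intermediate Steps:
$k{\left(P,Z \right)} = - 5 Z$ ($k{\left(P,Z \right)} = Z \left(-5\right) = - 5 Z$)
$b{\left(x,W \right)} = 15$ ($b{\left(x,W \right)} = \left(-5\right) \left(-3\right) = 15$)
$O{\left(A,S \right)} = -24 + 8 S$ ($O{\left(A,S \right)} = \left(-3 + S\right) 8 = -24 + 8 S$)
$I{\left(t \right)} = 15 + t$ ($I{\left(t \right)} = t + 15 = 15 + t$)
$I{\left(O{\left(4,-2 \right)} \right)} 21 = \left(15 + \left(-24 + 8 \left(-2\right)\right)\right) 21 = \left(15 - 40\right) 21 = \left(-25\right) 21 = -525$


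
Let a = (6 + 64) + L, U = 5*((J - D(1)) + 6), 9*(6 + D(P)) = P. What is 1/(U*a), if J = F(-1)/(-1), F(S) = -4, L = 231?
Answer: 9/215215 ≈ 4.1819e-5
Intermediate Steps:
D(P) = -6 + P/9
J = 4 (J = -4/(-1) = -4*(-1) = 4)
U = 715/9 (U = 5*((4 - (-6 + (⅑)*1)) + 6) = 5*((4 - (-6 + ⅑)) + 6) = 5*((4 - 1*(-53/9)) + 6) = 5*((4 + 53/9) + 6) = 5*(89/9 + 6) = 5*(143/9) = 715/9 ≈ 79.444)
a = 301 (a = (6 + 64) + 231 = 70 + 231 = 301)
1/(U*a) = 1/((715/9)*301) = 1/(215215/9) = 9/215215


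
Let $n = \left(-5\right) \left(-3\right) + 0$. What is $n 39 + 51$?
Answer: $636$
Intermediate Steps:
$n = 15$ ($n = 15 + 0 = 15$)
$n 39 + 51 = 15 \cdot 39 + 51 = 585 + 51 = 636$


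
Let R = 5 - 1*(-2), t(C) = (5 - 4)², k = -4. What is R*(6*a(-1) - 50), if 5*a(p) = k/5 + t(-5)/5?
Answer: -8876/25 ≈ -355.04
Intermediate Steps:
t(C) = 1 (t(C) = 1² = 1)
R = 7 (R = 5 + 2 = 7)
a(p) = -3/25 (a(p) = (-4/5 + 1/5)/5 = (-4*⅕ + 1*(⅕))/5 = (-⅘ + ⅕)/5 = (⅕)*(-⅗) = -3/25)
R*(6*a(-1) - 50) = 7*(6*(-3/25) - 50) = 7*(-18/25 - 50) = 7*(-1268/25) = -8876/25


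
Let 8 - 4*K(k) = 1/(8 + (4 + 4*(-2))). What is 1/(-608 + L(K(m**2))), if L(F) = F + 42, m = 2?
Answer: -16/9025 ≈ -0.0017729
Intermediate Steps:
K(k) = 31/16 (K(k) = 2 - 1/(4*(8 + (4 + 4*(-2)))) = 2 - 1/(4*(8 + (4 - 8))) = 2 - 1/(4*(8 - 4)) = 2 - 1/4/4 = 2 - 1/4*1/4 = 2 - 1/16 = 31/16)
L(F) = 42 + F
1/(-608 + L(K(m**2))) = 1/(-608 + (42 + 31/16)) = 1/(-608 + 703/16) = 1/(-9025/16) = -16/9025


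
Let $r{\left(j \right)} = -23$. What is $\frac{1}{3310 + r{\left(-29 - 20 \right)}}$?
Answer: $\frac{1}{3287} \approx 0.00030423$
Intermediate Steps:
$\frac{1}{3310 + r{\left(-29 - 20 \right)}} = \frac{1}{3310 - 23} = \frac{1}{3287}$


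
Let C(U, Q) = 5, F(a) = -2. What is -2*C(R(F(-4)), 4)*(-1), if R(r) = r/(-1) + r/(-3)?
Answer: 10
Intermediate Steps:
R(r) = -4*r/3 (R(r) = r*(-1) + r*(-⅓) = -r - r/3 = -4*r/3)
-2*C(R(F(-4)), 4)*(-1) = -2*5*(-1) = -10*(-1) = 10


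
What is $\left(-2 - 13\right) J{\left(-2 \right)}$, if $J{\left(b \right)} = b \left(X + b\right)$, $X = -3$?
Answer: $-150$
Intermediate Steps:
$J{\left(b \right)} = b \left(-3 + b\right)$
$\left(-2 - 13\right) J{\left(-2 \right)} = \left(-2 - 13\right) \left(- 2 \left(-3 - 2\right)\right) = - 15 \left(\left(-2\right) \left(-5\right)\right) = \left(-15\right) 10 = -150$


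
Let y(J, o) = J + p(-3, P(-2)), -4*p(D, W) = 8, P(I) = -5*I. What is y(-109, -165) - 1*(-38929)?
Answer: 38818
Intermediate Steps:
p(D, W) = -2 (p(D, W) = -1/4*8 = -2)
y(J, o) = -2 + J (y(J, o) = J - 2 = -2 + J)
y(-109, -165) - 1*(-38929) = (-2 - 109) - 1*(-38929) = -111 + 38929 = 38818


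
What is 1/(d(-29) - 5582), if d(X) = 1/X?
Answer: -29/161879 ≈ -0.00017915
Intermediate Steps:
1/(d(-29) - 5582) = 1/(1/(-29) - 5582) = 1/(-1/29 - 5582) = 1/(-161879/29) = -29/161879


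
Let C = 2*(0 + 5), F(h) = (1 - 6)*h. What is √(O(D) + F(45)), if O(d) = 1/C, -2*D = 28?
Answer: I*√22490/10 ≈ 14.997*I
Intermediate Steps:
F(h) = -5*h
C = 10 (C = 2*5 = 10)
D = -14 (D = -½*28 = -14)
O(d) = ⅒ (O(d) = 1/10 = ⅒)
√(O(D) + F(45)) = √(⅒ - 5*45) = √(⅒ - 225) = √(-2249/10) = I*√22490/10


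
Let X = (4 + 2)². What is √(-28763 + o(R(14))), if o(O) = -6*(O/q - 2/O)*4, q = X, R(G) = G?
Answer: I*√12687087/21 ≈ 169.61*I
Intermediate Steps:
X = 36 (X = 6² = 36)
q = 36
o(O) = 48/O - 2*O/3 (o(O) = -6*(O/36 - 2/O)*4 = -6*(-2/O + O/36)*4 = (12/O - O/6)*4 = 48/O - 2*O/3)
√(-28763 + o(R(14))) = √(-28763 + (48/14 - ⅔*14)) = √(-28763 + (48*(1/14) - 28/3)) = √(-28763 + (24/7 - 28/3)) = √(-28763 - 124/21) = √(-604147/21) = I*√12687087/21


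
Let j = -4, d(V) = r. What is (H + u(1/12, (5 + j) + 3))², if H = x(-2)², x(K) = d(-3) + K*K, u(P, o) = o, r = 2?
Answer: 1600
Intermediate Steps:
d(V) = 2
x(K) = 2 + K² (x(K) = 2 + K*K = 2 + K²)
H = 36 (H = (2 + (-2)²)² = (2 + 4)² = 6² = 36)
(H + u(1/12, (5 + j) + 3))² = (36 + ((5 - 4) + 3))² = (36 + (1 + 3))² = (36 + 4)² = 40² = 1600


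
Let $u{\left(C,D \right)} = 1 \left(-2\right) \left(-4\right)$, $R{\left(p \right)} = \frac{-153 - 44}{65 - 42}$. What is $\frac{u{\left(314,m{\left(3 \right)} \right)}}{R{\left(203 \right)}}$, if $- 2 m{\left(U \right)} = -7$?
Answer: $- \frac{184}{197} \approx -0.93401$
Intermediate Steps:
$m{\left(U \right)} = \frac{7}{2}$ ($m{\left(U \right)} = \left(- \frac{1}{2}\right) \left(-7\right) = \frac{7}{2}$)
$R{\left(p \right)} = - \frac{197}{23}$
$u{\left(C,D \right)} = 8$ ($u{\left(C,D \right)} = \left(-2\right) \left(-4\right) = 8$)
$\frac{u{\left(314,m{\left(3 \right)} \right)}}{R{\left(203 \right)}} = \frac{8}{- \frac{197}{23}} = 8 \left(- \frac{23}{197}\right) = - \frac{184}{197}$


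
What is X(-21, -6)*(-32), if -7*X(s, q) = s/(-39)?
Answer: 32/13 ≈ 2.4615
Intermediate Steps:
X(s, q) = s/273 (X(s, q) = -s/(7*(-39)) = -s*(-1)/(7*39) = -(-1)*s/273 = s/273)
X(-21, -6)*(-32) = ((1/273)*(-21))*(-32) = -1/13*(-32) = 32/13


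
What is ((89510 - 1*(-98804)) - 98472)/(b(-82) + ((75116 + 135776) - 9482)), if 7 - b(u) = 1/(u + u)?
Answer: 14734088/33032389 ≈ 0.44605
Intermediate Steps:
b(u) = 7 - 1/(2*u) (b(u) = 7 - 1/(u + u) = 7 - 1/(2*u))
((89510 - 1*(-98804)) - 98472)/(b(-82) + ((75116 + 135776) - 9482)) = ((89510 - 1*(-98804)) - 98472)/((7 - ½/(-82)) + ((75116 + 135776) - 9482)) = ((89510 + 98804) - 98472)/((7 - ½*(-1/82)) + (210892 - 9482)) = (188314 - 98472)/((7 + 1/164) + 201410) = 89842/(1149/164 + 201410) = 89842/(33032389/164) = 89842*(164/33032389) = 14734088/33032389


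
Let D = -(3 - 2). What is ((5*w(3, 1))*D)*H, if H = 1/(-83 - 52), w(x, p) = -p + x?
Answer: 2/27 ≈ 0.074074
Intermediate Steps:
D = -1 (D = -1*1 = -1)
w(x, p) = x - p
H = -1/135 (H = 1/(-135) = -1/135 ≈ -0.0074074)
((5*w(3, 1))*D)*H = ((5*(3 - 1*1))*(-1))*(-1/135) = ((5*(3 - 1))*(-1))*(-1/135) = ((5*2)*(-1))*(-1/135) = (10*(-1))*(-1/135) = -10*(-1/135) = 2/27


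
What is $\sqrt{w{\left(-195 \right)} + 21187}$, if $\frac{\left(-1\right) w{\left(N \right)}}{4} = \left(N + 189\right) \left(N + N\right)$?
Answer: $\sqrt{11827} \approx 108.75$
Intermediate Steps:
$w{\left(N \right)} = - 8 N \left(189 + N\right)$ ($w{\left(N \right)} = - 4 \left(N + 189\right) \left(N + N\right) = - 4 \left(189 + N\right) 2 N = - 4 \cdot 2 N \left(189 + N\right) = - 8 N \left(189 + N\right)$)
$\sqrt{w{\left(-195 \right)} + 21187} = \sqrt{\left(-8\right) \left(-195\right) \left(189 - 195\right) + 21187} = \sqrt{\left(-8\right) \left(-195\right) \left(-6\right) + 21187} = \sqrt{-9360 + 21187} = \sqrt{11827}$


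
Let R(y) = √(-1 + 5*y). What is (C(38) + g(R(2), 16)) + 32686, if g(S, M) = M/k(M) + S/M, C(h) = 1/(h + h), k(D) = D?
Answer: 9936909/304 ≈ 32687.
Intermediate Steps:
C(h) = 1/(2*h)
g(S, M) = 1 + S/M (g(S, M) = M/M + S/M = 1 + S/M)
(C(38) + g(R(2), 16)) + 32686 = ((½)/38 + (16 + √(-1 + 5*2))/16) + 32686 = ((½)*(1/38) + (16 + √(-1 + 10))/16) + 32686 = (1/76 + (16 + √9)/16) + 32686 = (1/76 + (16 + 3)/16) + 32686 = (1/76 + (1/16)*19) + 32686 = (1/76 + 19/16) + 32686 = 365/304 + 32686 = 9936909/304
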